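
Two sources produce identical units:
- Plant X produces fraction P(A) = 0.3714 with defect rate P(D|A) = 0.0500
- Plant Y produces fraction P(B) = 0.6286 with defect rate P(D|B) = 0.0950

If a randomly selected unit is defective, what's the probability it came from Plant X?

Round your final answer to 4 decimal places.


Let A = from Plant X, D = defective

Given:
- P(A) = 0.3714, P(B) = 0.6286
- P(D|A) = 0.0500, P(D|B) = 0.0950

Step 1: Find P(D)
P(D) = P(D|A)P(A) + P(D|B)P(B)
     = 0.0500 × 0.3714 + 0.0950 × 0.6286
     = 0.01857000 + 0.05971700
     = 0.07828700

Step 2: Apply Bayes' theorem
P(A|D) = P(D|A)P(A) / P(D)
       = 0.01857000 / 0.07828700
       = 0.2372


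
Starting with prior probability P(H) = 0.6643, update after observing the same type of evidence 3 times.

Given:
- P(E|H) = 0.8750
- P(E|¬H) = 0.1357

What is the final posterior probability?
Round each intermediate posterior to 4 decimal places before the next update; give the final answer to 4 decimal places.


Sequential Bayesian updating:

Initial prior: P(H) = 0.6643

Update 1:
  P(E) = 0.8750 × 0.6643 + 0.1357 × 0.3357 = 0.58126250 + 0.04555449 = 0.62681699
  P(H|E) = 0.58126250 / 0.62681699 = 0.9273

Update 2:
  P(E) = 0.8750 × 0.9273 + 0.1357 × 0.0727 = 0.81138750 + 0.00986539 = 0.82125289
  P(H|E) = 0.81138750 / 0.82125289 = 0.9880

Update 3:
  P(E) = 0.8750 × 0.9880 + 0.1357 × 0.0120 = 0.86450000 + 0.00162840 = 0.86612840
  P(H|E) = 0.86450000 / 0.86612840 = 0.9981

Final posterior: 0.9981


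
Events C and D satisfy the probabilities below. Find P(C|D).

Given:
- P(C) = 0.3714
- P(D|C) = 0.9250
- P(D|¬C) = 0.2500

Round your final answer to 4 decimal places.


Bayes' theorem: P(C|D) = P(D|C) × P(C) / P(D)

Step 1: Calculate P(D) using law of total probability
P(D) = P(D|C)P(C) + P(D|¬C)P(¬C)
     = 0.9250 × 0.3714 + 0.2500 × 0.6286
     = 0.34354500 + 0.15715000
     = 0.50069500

Step 2: Apply Bayes' theorem
P(C|D) = P(D|C) × P(C) / P(D)
       = 0.34354500 / 0.50069500
       = 0.6861


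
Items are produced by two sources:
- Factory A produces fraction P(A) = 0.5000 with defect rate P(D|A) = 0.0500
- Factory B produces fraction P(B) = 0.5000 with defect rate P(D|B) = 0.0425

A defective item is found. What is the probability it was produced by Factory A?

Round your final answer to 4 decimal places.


Let A = from Factory A, D = defective

Given:
- P(A) = 0.5000, P(B) = 0.5000
- P(D|A) = 0.0500, P(D|B) = 0.0425

Step 1: Find P(D)
P(D) = P(D|A)P(A) + P(D|B)P(B)
     = 0.0500 × 0.5000 + 0.0425 × 0.5000
     = 0.02500000 + 0.02125000
     = 0.04625000

Step 2: Apply Bayes' theorem
P(A|D) = P(D|A)P(A) / P(D)
       = 0.02500000 / 0.04625000
       = 0.5405


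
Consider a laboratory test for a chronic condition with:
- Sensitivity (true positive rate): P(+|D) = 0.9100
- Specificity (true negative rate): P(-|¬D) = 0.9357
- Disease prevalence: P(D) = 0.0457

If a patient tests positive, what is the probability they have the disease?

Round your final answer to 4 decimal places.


Let D = has disease, + = positive test

Given:
- P(D) = 0.0457 (prevalence)
- P(+|D) = 0.9100 (sensitivity)
- P(-|¬D) = 0.9357 (specificity)
- P(+|¬D) = 0.0643 (false positive rate = 1 - specificity)

Step 1: Find P(+)
P(+) = P(+|D)P(D) + P(+|¬D)P(¬D)
     = 0.9100 × 0.0457 + 0.0643 × 0.9543
     = 0.04158700 + 0.06136149
     = 0.10294849

Step 2: Apply Bayes' theorem for P(D|+)
P(D|+) = P(+|D)P(D) / P(+)
       = 0.04158700 / 0.10294849
       = 0.4040


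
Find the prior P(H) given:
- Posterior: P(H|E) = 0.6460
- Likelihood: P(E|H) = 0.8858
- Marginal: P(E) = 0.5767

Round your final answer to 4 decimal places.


From Bayes' theorem: P(H|E) = P(E|H) × P(H) / P(E)

Rearranging for P(H):
P(H) = P(H|E) × P(E) / P(E|H)
     = 0.6460 × 0.5767 / 0.8858
     = 0.37254820 / 0.8858
     = 0.4206


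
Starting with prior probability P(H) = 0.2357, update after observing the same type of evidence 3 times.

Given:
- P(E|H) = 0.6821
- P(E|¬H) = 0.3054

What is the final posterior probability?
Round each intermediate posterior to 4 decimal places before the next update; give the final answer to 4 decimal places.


Sequential Bayesian updating:

Initial prior: P(H) = 0.2357

Update 1:
  P(E) = 0.6821 × 0.2357 + 0.3054 × 0.7643 = 0.16077097 + 0.23341722 = 0.39418819
  P(H|E) = 0.16077097 / 0.39418819 = 0.4079

Update 2:
  P(E) = 0.6821 × 0.4079 + 0.3054 × 0.5921 = 0.27822859 + 0.18082734 = 0.45905593
  P(H|E) = 0.27822859 / 0.45905593 = 0.6061

Update 3:
  P(E) = 0.6821 × 0.6061 + 0.3054 × 0.3939 = 0.41342081 + 0.12029706 = 0.53371787
  P(H|E) = 0.41342081 / 0.53371787 = 0.7746

Final posterior: 0.7746


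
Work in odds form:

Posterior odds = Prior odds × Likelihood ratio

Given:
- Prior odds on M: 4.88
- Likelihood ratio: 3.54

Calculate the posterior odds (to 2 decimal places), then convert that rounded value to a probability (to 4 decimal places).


Step 1: Calculate posterior odds
Posterior odds = Prior odds × LR
               = 4.88 × 3.54
               = 17.28

Step 2: Convert to probability
P(M|E) = Posterior odds / (1 + Posterior odds)
       = 17.28 / (1 + 17.28)
       = 17.28 / 18.28
       = 0.9453

The evidence increased P(M) from 0.8299 to 0.9453.


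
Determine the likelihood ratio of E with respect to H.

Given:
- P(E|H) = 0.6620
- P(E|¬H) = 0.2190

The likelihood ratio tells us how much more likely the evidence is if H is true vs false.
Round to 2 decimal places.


Likelihood Ratio (LR) = P(E|H) / P(E|¬H)

LR = 0.6620 / 0.2190
   = 3.02

The evidence is 3.02 times more likely if H is true than if H is false.
Since LR > 1, the evidence supports H over ¬H.


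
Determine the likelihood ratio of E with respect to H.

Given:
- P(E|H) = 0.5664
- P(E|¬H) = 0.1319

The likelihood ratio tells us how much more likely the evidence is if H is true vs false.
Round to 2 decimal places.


Likelihood Ratio (LR) = P(E|H) / P(E|¬H)

LR = 0.5664 / 0.1319
   = 4.29

The evidence is 4.29 times more likely if H is true than if H is false.
Because LR exceeds 1, E is evidence for H.


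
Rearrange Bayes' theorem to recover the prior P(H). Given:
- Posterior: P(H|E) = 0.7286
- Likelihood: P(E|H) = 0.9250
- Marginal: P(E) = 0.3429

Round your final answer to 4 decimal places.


From Bayes' theorem: P(H|E) = P(E|H) × P(H) / P(E)

Rearranging for P(H):
P(H) = P(H|E) × P(E) / P(E|H)
     = 0.7286 × 0.3429 / 0.9250
     = 0.24983694 / 0.9250
     = 0.2701


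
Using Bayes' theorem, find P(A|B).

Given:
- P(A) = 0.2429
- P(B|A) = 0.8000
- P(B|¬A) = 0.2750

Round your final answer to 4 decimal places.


Bayes' theorem: P(A|B) = P(B|A) × P(A) / P(B)

Step 1: Calculate P(B) using law of total probability
P(B) = P(B|A)P(A) + P(B|¬A)P(¬A)
     = 0.8000 × 0.2429 + 0.2750 × 0.7571
     = 0.19432000 + 0.20820250
     = 0.40252250

Step 2: Apply Bayes' theorem
P(A|B) = P(B|A) × P(A) / P(B)
       = 0.19432000 / 0.40252250
       = 0.4828


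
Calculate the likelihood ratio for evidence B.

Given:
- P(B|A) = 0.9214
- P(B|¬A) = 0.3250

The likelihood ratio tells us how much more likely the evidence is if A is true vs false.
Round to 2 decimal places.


Likelihood Ratio (LR) = P(B|A) / P(B|¬A)

LR = 0.9214 / 0.3250
   = 2.84

The evidence is 2.84 times more likely if A is true than if A is false.
Because LR exceeds 1, B is evidence for A.


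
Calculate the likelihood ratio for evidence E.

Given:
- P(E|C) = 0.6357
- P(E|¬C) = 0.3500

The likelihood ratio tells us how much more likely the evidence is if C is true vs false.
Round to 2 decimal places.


Likelihood Ratio (LR) = P(E|C) / P(E|¬C)

LR = 0.6357 / 0.3500
   = 1.82

The evidence is 1.82 times more likely if C is true than if C is false.
Since LR > 1, the evidence supports C over ¬C.


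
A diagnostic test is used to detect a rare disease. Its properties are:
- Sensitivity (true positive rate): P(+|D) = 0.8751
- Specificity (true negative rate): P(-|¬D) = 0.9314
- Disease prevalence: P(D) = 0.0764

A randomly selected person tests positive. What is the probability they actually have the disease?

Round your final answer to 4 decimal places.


Let D = has disease, + = positive test

Given:
- P(D) = 0.0764 (prevalence)
- P(+|D) = 0.8751 (sensitivity)
- P(-|¬D) = 0.9314 (specificity)
- P(+|¬D) = 0.0686 (false positive rate = 1 - specificity)

Step 1: Find P(+)
P(+) = P(+|D)P(D) + P(+|¬D)P(¬D)
     = 0.8751 × 0.0764 + 0.0686 × 0.9236
     = 0.06685764 + 0.06335896
     = 0.13021660

Step 2: Apply Bayes' theorem for P(D|+)
P(D|+) = P(+|D)P(D) / P(+)
       = 0.06685764 / 0.13021660
       = 0.5134


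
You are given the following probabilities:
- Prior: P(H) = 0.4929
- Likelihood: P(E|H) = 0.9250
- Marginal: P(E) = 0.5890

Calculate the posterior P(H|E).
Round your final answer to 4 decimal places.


Using Bayes' theorem:

P(H|E) = P(E|H) × P(H) / P(E)
       = 0.9250 × 0.4929 / 0.5890
       = 0.45593250 / 0.5890
       = 0.7741

The evidence strengthens our belief in H.
Prior: 0.4929 → Posterior: 0.7741


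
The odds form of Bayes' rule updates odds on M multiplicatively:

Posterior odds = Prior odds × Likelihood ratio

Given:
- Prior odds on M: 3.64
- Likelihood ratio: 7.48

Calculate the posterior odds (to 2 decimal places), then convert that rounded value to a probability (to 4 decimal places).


Step 1: Calculate posterior odds
Posterior odds = Prior odds × LR
               = 3.64 × 7.48
               = 27.23

Step 2: Convert to probability
P(M|E) = Posterior odds / (1 + Posterior odds)
       = 27.23 / (1 + 27.23)
       = 27.23 / 28.23
       = 0.9646

The evidence increased P(M) from 0.7845 to 0.9646.


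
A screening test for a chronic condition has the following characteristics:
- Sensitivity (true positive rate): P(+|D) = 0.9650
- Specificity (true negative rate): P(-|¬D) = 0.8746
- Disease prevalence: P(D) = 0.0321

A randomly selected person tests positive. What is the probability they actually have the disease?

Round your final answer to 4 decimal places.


Let D = has disease, + = positive test

Given:
- P(D) = 0.0321 (prevalence)
- P(+|D) = 0.9650 (sensitivity)
- P(-|¬D) = 0.8746 (specificity)
- P(+|¬D) = 0.1254 (false positive rate = 1 - specificity)

Step 1: Find P(+)
P(+) = P(+|D)P(D) + P(+|¬D)P(¬D)
     = 0.9650 × 0.0321 + 0.1254 × 0.9679
     = 0.03097650 + 0.12137466
     = 0.15235116

Step 2: Apply Bayes' theorem for P(D|+)
P(D|+) = P(+|D)P(D) / P(+)
       = 0.03097650 / 0.15235116
       = 0.2033


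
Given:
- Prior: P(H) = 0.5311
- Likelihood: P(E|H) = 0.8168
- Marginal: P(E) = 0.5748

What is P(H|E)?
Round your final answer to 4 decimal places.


Using Bayes' theorem:

P(H|E) = P(E|H) × P(H) / P(E)
       = 0.8168 × 0.5311 / 0.5748
       = 0.43380248 / 0.5748
       = 0.7547

The evidence strengthens our belief in H.
Prior: 0.5311 → Posterior: 0.7547


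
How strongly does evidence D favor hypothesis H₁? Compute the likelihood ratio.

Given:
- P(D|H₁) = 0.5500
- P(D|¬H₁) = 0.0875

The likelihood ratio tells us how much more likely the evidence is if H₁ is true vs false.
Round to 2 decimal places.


Likelihood Ratio (LR) = P(D|H₁) / P(D|¬H₁)

LR = 0.5500 / 0.0875
   = 6.29

The evidence is 6.29 times more likely if H₁ is true than if H₁ is false.
LR > 1, so observing D raises the odds in favor of H₁.


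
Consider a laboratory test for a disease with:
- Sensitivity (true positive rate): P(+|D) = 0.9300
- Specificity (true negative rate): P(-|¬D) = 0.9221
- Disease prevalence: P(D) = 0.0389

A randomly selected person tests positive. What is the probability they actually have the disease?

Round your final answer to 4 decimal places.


Let D = has disease, + = positive test

Given:
- P(D) = 0.0389 (prevalence)
- P(+|D) = 0.9300 (sensitivity)
- P(-|¬D) = 0.9221 (specificity)
- P(+|¬D) = 0.0779 (false positive rate = 1 - specificity)

Step 1: Find P(+)
P(+) = P(+|D)P(D) + P(+|¬D)P(¬D)
     = 0.9300 × 0.0389 + 0.0779 × 0.9611
     = 0.03617700 + 0.07486969
     = 0.11104669

Step 2: Apply Bayes' theorem for P(D|+)
P(D|+) = P(+|D)P(D) / P(+)
       = 0.03617700 / 0.11104669
       = 0.3258


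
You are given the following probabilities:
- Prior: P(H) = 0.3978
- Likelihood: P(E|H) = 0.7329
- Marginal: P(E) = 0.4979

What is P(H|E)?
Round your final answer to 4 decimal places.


Using Bayes' theorem:

P(H|E) = P(E|H) × P(H) / P(E)
       = 0.7329 × 0.3978 / 0.4979
       = 0.29154762 / 0.4979
       = 0.5856

The evidence strengthens our belief in H.
Prior: 0.3978 → Posterior: 0.5856


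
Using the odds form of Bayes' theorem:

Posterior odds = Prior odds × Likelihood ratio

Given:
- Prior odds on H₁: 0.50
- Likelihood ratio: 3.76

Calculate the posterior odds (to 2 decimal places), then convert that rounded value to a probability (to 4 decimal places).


Step 1: Calculate posterior odds
Posterior odds = Prior odds × LR
               = 0.50 × 3.76
               = 1.88

Step 2: Convert to probability
P(H₁|E) = Posterior odds / (1 + Posterior odds)
       = 1.88 / (1 + 1.88)
       = 1.88 / 2.88
       = 0.6528

The evidence increased P(H₁) from 0.3333 to 0.6528.


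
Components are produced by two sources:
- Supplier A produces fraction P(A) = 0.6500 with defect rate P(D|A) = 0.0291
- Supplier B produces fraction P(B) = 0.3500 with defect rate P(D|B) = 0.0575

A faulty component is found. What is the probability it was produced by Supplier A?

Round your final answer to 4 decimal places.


Let A = from Supplier A, D = faulty

Given:
- P(A) = 0.6500, P(B) = 0.3500
- P(D|A) = 0.0291, P(D|B) = 0.0575

Step 1: Find P(D)
P(D) = P(D|A)P(A) + P(D|B)P(B)
     = 0.0291 × 0.6500 + 0.0575 × 0.3500
     = 0.01891500 + 0.02012500
     = 0.03904000

Step 2: Apply Bayes' theorem
P(A|D) = P(D|A)P(A) / P(D)
       = 0.01891500 / 0.03904000
       = 0.4845


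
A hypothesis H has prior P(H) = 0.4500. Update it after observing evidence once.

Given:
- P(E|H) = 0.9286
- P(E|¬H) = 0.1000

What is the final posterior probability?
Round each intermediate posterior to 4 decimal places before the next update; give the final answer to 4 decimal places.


Sequential Bayesian updating:

Initial prior: P(H) = 0.4500

Update 1:
  P(E) = 0.9286 × 0.4500 + 0.1000 × 0.5500 = 0.41787000 + 0.05500000 = 0.47287000
  P(H|E) = 0.41787000 / 0.47287000 = 0.8837

Final posterior: 0.8837


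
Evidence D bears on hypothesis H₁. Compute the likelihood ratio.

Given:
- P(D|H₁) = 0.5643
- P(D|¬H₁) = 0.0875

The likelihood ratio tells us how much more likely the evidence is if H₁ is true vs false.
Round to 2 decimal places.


Likelihood Ratio (LR) = P(D|H₁) / P(D|¬H₁)

LR = 0.5643 / 0.0875
   = 6.45

The evidence is 6.45 times more likely if H₁ is true than if H₁ is false.
Because LR exceeds 1, D is evidence for H₁.


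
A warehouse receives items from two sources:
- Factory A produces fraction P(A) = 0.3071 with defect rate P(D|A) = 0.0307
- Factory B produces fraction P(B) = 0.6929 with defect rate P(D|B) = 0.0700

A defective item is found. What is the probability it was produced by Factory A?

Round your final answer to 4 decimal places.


Let A = from Factory A, D = defective

Given:
- P(A) = 0.3071, P(B) = 0.6929
- P(D|A) = 0.0307, P(D|B) = 0.0700

Step 1: Find P(D)
P(D) = P(D|A)P(A) + P(D|B)P(B)
     = 0.0307 × 0.3071 + 0.0700 × 0.6929
     = 0.00942797 + 0.04850300
     = 0.05793097

Step 2: Apply Bayes' theorem
P(A|D) = P(D|A)P(A) / P(D)
       = 0.00942797 / 0.05793097
       = 0.1627


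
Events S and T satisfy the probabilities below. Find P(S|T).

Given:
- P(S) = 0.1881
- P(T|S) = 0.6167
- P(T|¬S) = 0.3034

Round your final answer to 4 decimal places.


Bayes' theorem: P(S|T) = P(T|S) × P(S) / P(T)

Step 1: Calculate P(T) using law of total probability
P(T) = P(T|S)P(S) + P(T|¬S)P(¬S)
     = 0.6167 × 0.1881 + 0.3034 × 0.8119
     = 0.11600127 + 0.24633046
     = 0.36233173

Step 2: Apply Bayes' theorem
P(S|T) = P(T|S) × P(S) / P(T)
       = 0.11600127 / 0.36233173
       = 0.3202


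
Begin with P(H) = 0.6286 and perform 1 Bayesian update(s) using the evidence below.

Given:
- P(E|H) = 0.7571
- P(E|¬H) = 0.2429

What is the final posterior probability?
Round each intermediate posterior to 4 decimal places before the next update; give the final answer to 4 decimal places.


Sequential Bayesian updating:

Initial prior: P(H) = 0.6286

Update 1:
  P(E) = 0.7571 × 0.6286 + 0.2429 × 0.3714 = 0.47591306 + 0.09021306 = 0.56612612
  P(H|E) = 0.47591306 / 0.56612612 = 0.8406

Final posterior: 0.8406


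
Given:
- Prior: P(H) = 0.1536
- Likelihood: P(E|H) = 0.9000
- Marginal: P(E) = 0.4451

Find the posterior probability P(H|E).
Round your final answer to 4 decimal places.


Using Bayes' theorem:

P(H|E) = P(E|H) × P(H) / P(E)
       = 0.9000 × 0.1536 / 0.4451
       = 0.13824000 / 0.4451
       = 0.3106

The evidence strengthens our belief in H.
Prior: 0.1536 → Posterior: 0.3106


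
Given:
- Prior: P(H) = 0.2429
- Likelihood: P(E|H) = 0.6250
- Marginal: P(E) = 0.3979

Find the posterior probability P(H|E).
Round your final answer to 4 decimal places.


Using Bayes' theorem:

P(H|E) = P(E|H) × P(H) / P(E)
       = 0.6250 × 0.2429 / 0.3979
       = 0.15181250 / 0.3979
       = 0.3815

The evidence strengthens our belief in H.
Prior: 0.2429 → Posterior: 0.3815


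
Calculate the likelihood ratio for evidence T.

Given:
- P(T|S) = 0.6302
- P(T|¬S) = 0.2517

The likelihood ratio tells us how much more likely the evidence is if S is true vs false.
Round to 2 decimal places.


Likelihood Ratio (LR) = P(T|S) / P(T|¬S)

LR = 0.6302 / 0.2517
   = 2.50

The evidence is 2.50 times more likely if S is true than if S is false.
Because LR exceeds 1, T is evidence for S.


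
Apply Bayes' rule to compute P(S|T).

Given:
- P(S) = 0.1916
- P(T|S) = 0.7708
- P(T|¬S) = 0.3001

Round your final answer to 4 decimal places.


Bayes' theorem: P(S|T) = P(T|S) × P(S) / P(T)

Step 1: Calculate P(T) using law of total probability
P(T) = P(T|S)P(S) + P(T|¬S)P(¬S)
     = 0.7708 × 0.1916 + 0.3001 × 0.8084
     = 0.14768528 + 0.24260084
     = 0.39028612

Step 2: Apply Bayes' theorem
P(S|T) = P(T|S) × P(S) / P(T)
       = 0.14768528 / 0.39028612
       = 0.3784


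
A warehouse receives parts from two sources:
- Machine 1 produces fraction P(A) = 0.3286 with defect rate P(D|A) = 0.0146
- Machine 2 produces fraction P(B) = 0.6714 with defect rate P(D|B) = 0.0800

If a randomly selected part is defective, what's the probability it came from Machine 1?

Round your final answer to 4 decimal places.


Let A = from Machine 1, D = defective

Given:
- P(A) = 0.3286, P(B) = 0.6714
- P(D|A) = 0.0146, P(D|B) = 0.0800

Step 1: Find P(D)
P(D) = P(D|A)P(A) + P(D|B)P(B)
     = 0.0146 × 0.3286 + 0.0800 × 0.6714
     = 0.00479756 + 0.05371200
     = 0.05850956

Step 2: Apply Bayes' theorem
P(A|D) = P(D|A)P(A) / P(D)
       = 0.00479756 / 0.05850956
       = 0.0820


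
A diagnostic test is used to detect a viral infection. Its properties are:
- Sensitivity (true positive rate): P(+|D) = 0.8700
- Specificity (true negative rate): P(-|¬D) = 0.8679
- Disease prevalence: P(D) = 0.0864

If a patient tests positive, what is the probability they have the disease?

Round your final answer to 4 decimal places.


Let D = has disease, + = positive test

Given:
- P(D) = 0.0864 (prevalence)
- P(+|D) = 0.8700 (sensitivity)
- P(-|¬D) = 0.8679 (specificity)
- P(+|¬D) = 0.1321 (false positive rate = 1 - specificity)

Step 1: Find P(+)
P(+) = P(+|D)P(D) + P(+|¬D)P(¬D)
     = 0.8700 × 0.0864 + 0.1321 × 0.9136
     = 0.07516800 + 0.12068656
     = 0.19585456

Step 2: Apply Bayes' theorem for P(D|+)
P(D|+) = P(+|D)P(D) / P(+)
       = 0.07516800 / 0.19585456
       = 0.3838


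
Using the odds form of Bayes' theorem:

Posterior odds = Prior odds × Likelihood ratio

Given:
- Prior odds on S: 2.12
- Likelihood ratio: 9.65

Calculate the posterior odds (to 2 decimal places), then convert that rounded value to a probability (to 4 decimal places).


Step 1: Calculate posterior odds
Posterior odds = Prior odds × LR
               = 2.12 × 9.65
               = 20.46

Step 2: Convert to probability
P(S|E) = Posterior odds / (1 + Posterior odds)
       = 20.46 / (1 + 20.46)
       = 20.46 / 21.46
       = 0.9534

The evidence increased P(S) from 0.6795 to 0.9534.


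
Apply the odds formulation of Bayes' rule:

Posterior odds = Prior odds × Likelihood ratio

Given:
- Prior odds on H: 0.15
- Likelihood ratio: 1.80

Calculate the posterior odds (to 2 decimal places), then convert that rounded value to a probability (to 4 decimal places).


Step 1: Calculate posterior odds
Posterior odds = Prior odds × LR
               = 0.15 × 1.80
               = 0.27

Step 2: Convert to probability
P(H|E) = Posterior odds / (1 + Posterior odds)
       = 0.27 / (1 + 0.27)
       = 0.27 / 1.27
       = 0.2126

The evidence increased P(H) from 0.1304 to 0.2126.


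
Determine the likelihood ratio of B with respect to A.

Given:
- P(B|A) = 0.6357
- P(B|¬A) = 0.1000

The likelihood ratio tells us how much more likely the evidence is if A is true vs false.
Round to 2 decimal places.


Likelihood Ratio (LR) = P(B|A) / P(B|¬A)

LR = 0.6357 / 0.1000
   = 6.36

The evidence is 6.36 times more likely if A is true than if A is false.
LR > 1, so observing B raises the odds in favor of A.


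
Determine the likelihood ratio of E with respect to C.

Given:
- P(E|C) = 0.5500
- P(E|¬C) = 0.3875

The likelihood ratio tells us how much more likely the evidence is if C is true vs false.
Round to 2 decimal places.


Likelihood Ratio (LR) = P(E|C) / P(E|¬C)

LR = 0.5500 / 0.3875
   = 1.42

The evidence is 1.42 times more likely if C is true than if C is false.
Because LR exceeds 1, E is evidence for C.


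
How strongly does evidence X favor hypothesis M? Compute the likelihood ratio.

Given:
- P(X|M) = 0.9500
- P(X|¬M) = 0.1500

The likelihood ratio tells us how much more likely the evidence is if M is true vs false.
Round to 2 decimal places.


Likelihood Ratio (LR) = P(X|M) / P(X|¬M)

LR = 0.9500 / 0.1500
   = 6.33

The evidence is 6.33 times more likely if M is true than if M is false.
LR > 1, so observing X raises the odds in favor of M.


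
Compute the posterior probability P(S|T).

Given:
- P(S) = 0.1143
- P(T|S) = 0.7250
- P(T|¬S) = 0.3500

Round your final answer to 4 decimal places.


Bayes' theorem: P(S|T) = P(T|S) × P(S) / P(T)

Step 1: Calculate P(T) using law of total probability
P(T) = P(T|S)P(S) + P(T|¬S)P(¬S)
     = 0.7250 × 0.1143 + 0.3500 × 0.8857
     = 0.08286750 + 0.30999500
     = 0.39286250

Step 2: Apply Bayes' theorem
P(S|T) = P(T|S) × P(S) / P(T)
       = 0.08286750 / 0.39286250
       = 0.2109


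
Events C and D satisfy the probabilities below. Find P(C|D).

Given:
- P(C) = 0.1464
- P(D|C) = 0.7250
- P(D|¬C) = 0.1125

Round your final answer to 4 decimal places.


Bayes' theorem: P(C|D) = P(D|C) × P(C) / P(D)

Step 1: Calculate P(D) using law of total probability
P(D) = P(D|C)P(C) + P(D|¬C)P(¬C)
     = 0.7250 × 0.1464 + 0.1125 × 0.8536
     = 0.10614000 + 0.09603000
     = 0.20217000

Step 2: Apply Bayes' theorem
P(C|D) = P(D|C) × P(C) / P(D)
       = 0.10614000 / 0.20217000
       = 0.5250


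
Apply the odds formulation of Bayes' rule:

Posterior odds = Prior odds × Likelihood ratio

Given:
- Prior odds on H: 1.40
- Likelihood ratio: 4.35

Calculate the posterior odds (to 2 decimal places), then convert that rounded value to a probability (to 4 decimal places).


Step 1: Calculate posterior odds
Posterior odds = Prior odds × LR
               = 1.40 × 4.35
               = 6.09

Step 2: Convert to probability
P(H|E) = Posterior odds / (1 + Posterior odds)
       = 6.09 / (1 + 6.09)
       = 6.09 / 7.09
       = 0.8590

The evidence increased P(H) from 0.5833 to 0.8590.


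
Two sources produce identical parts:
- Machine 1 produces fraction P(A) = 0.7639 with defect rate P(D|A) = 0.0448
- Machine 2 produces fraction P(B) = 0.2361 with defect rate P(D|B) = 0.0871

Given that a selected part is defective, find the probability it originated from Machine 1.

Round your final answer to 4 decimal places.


Let A = from Machine 1, D = defective

Given:
- P(A) = 0.7639, P(B) = 0.2361
- P(D|A) = 0.0448, P(D|B) = 0.0871

Step 1: Find P(D)
P(D) = P(D|A)P(A) + P(D|B)P(B)
     = 0.0448 × 0.7639 + 0.0871 × 0.2361
     = 0.03422272 + 0.02056431
     = 0.05478703

Step 2: Apply Bayes' theorem
P(A|D) = P(D|A)P(A) / P(D)
       = 0.03422272 / 0.05478703
       = 0.6247


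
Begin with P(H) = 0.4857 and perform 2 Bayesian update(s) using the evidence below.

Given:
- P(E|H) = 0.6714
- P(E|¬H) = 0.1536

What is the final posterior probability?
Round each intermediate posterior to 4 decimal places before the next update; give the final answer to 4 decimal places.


Sequential Bayesian updating:

Initial prior: P(H) = 0.4857

Update 1:
  P(E) = 0.6714 × 0.4857 + 0.1536 × 0.5143 = 0.32609898 + 0.07899648 = 0.40509546
  P(H|E) = 0.32609898 / 0.40509546 = 0.8050

Update 2:
  P(E) = 0.6714 × 0.8050 + 0.1536 × 0.1950 = 0.54047700 + 0.02995200 = 0.57042900
  P(H|E) = 0.54047700 / 0.57042900 = 0.9475

Final posterior: 0.9475


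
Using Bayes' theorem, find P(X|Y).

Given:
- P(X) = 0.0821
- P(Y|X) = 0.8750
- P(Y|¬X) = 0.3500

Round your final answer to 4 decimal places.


Bayes' theorem: P(X|Y) = P(Y|X) × P(X) / P(Y)

Step 1: Calculate P(Y) using law of total probability
P(Y) = P(Y|X)P(X) + P(Y|¬X)P(¬X)
     = 0.8750 × 0.0821 + 0.3500 × 0.9179
     = 0.07183750 + 0.32126500
     = 0.39310250

Step 2: Apply Bayes' theorem
P(X|Y) = P(Y|X) × P(X) / P(Y)
       = 0.07183750 / 0.39310250
       = 0.1827


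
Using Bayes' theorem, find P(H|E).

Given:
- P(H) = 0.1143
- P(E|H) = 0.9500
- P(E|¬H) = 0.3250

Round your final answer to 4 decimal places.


Bayes' theorem: P(H|E) = P(E|H) × P(H) / P(E)

Step 1: Calculate P(E) using law of total probability
P(E) = P(E|H)P(H) + P(E|¬H)P(¬H)
     = 0.9500 × 0.1143 + 0.3250 × 0.8857
     = 0.10858500 + 0.28785250
     = 0.39643750

Step 2: Apply Bayes' theorem
P(H|E) = P(E|H) × P(H) / P(E)
       = 0.10858500 / 0.39643750
       = 0.2739


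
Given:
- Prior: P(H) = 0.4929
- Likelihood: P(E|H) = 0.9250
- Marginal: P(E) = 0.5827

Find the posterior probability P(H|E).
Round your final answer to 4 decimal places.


Using Bayes' theorem:

P(H|E) = P(E|H) × P(H) / P(E)
       = 0.9250 × 0.4929 / 0.5827
       = 0.45593250 / 0.5827
       = 0.7824

The evidence strengthens our belief in H.
Prior: 0.4929 → Posterior: 0.7824


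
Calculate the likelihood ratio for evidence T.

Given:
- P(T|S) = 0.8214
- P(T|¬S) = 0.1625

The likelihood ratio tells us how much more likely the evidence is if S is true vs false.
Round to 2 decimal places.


Likelihood Ratio (LR) = P(T|S) / P(T|¬S)

LR = 0.8214 / 0.1625
   = 5.05

The evidence is 5.05 times more likely if S is true than if S is false.
Because LR exceeds 1, T is evidence for S.


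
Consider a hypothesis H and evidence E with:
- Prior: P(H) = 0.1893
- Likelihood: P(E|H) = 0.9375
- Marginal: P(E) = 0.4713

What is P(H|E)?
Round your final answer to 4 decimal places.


Using Bayes' theorem:

P(H|E) = P(E|H) × P(H) / P(E)
       = 0.9375 × 0.1893 / 0.4713
       = 0.17746875 / 0.4713
       = 0.3766

The evidence strengthens our belief in H.
Prior: 0.1893 → Posterior: 0.3766


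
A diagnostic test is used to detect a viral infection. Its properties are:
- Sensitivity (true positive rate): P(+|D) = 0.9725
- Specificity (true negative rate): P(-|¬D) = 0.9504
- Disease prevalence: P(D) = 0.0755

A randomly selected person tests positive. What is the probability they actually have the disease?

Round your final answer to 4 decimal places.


Let D = has disease, + = positive test

Given:
- P(D) = 0.0755 (prevalence)
- P(+|D) = 0.9725 (sensitivity)
- P(-|¬D) = 0.9504 (specificity)
- P(+|¬D) = 0.0496 (false positive rate = 1 - specificity)

Step 1: Find P(+)
P(+) = P(+|D)P(D) + P(+|¬D)P(¬D)
     = 0.9725 × 0.0755 + 0.0496 × 0.9245
     = 0.07342375 + 0.04585520
     = 0.11927895

Step 2: Apply Bayes' theorem for P(D|+)
P(D|+) = P(+|D)P(D) / P(+)
       = 0.07342375 / 0.11927895
       = 0.6156


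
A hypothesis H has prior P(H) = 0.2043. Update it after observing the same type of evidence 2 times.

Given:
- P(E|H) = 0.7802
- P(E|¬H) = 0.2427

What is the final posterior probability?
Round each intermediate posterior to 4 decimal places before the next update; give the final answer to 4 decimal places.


Sequential Bayesian updating:

Initial prior: P(H) = 0.2043

Update 1:
  P(E) = 0.7802 × 0.2043 + 0.2427 × 0.7957 = 0.15939486 + 0.19311639 = 0.35251125
  P(H|E) = 0.15939486 / 0.35251125 = 0.4522

Update 2:
  P(E) = 0.7802 × 0.4522 + 0.2427 × 0.5478 = 0.35280644 + 0.13295106 = 0.48575750
  P(H|E) = 0.35280644 / 0.48575750 = 0.7263

Final posterior: 0.7263


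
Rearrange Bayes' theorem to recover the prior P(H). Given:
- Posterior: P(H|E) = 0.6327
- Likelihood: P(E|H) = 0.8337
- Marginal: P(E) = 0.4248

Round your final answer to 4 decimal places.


From Bayes' theorem: P(H|E) = P(E|H) × P(H) / P(E)

Rearranging for P(H):
P(H) = P(H|E) × P(E) / P(E|H)
     = 0.6327 × 0.4248 / 0.8337
     = 0.26877096 / 0.8337
     = 0.3224


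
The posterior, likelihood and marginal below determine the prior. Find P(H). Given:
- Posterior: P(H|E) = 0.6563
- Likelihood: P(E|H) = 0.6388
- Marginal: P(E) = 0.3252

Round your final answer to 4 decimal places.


From Bayes' theorem: P(H|E) = P(E|H) × P(H) / P(E)

Rearranging for P(H):
P(H) = P(H|E) × P(E) / P(E|H)
     = 0.6563 × 0.3252 / 0.6388
     = 0.21342876 / 0.6388
     = 0.3341


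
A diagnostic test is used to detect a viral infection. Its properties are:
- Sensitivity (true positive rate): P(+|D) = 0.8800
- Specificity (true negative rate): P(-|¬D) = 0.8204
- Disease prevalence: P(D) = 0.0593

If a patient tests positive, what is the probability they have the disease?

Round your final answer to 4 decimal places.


Let D = has disease, + = positive test

Given:
- P(D) = 0.0593 (prevalence)
- P(+|D) = 0.8800 (sensitivity)
- P(-|¬D) = 0.8204 (specificity)
- P(+|¬D) = 0.1796 (false positive rate = 1 - specificity)

Step 1: Find P(+)
P(+) = P(+|D)P(D) + P(+|¬D)P(¬D)
     = 0.8800 × 0.0593 + 0.1796 × 0.9407
     = 0.05218400 + 0.16894972
     = 0.22113372

Step 2: Apply Bayes' theorem for P(D|+)
P(D|+) = P(+|D)P(D) / P(+)
       = 0.05218400 / 0.22113372
       = 0.2360


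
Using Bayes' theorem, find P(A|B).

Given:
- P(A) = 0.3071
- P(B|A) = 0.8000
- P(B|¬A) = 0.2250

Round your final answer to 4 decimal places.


Bayes' theorem: P(A|B) = P(B|A) × P(A) / P(B)

Step 1: Calculate P(B) using law of total probability
P(B) = P(B|A)P(A) + P(B|¬A)P(¬A)
     = 0.8000 × 0.3071 + 0.2250 × 0.6929
     = 0.24568000 + 0.15590250
     = 0.40158250

Step 2: Apply Bayes' theorem
P(A|B) = P(B|A) × P(A) / P(B)
       = 0.24568000 / 0.40158250
       = 0.6118


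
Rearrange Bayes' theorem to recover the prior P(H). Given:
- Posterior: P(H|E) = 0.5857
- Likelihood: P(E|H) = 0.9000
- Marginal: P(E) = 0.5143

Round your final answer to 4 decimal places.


From Bayes' theorem: P(H|E) = P(E|H) × P(H) / P(E)

Rearranging for P(H):
P(H) = P(H|E) × P(E) / P(E|H)
     = 0.5857 × 0.5143 / 0.9000
     = 0.30122551 / 0.9000
     = 0.3347


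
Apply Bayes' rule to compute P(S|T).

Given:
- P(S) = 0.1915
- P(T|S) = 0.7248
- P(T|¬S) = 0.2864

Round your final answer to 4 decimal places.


Bayes' theorem: P(S|T) = P(T|S) × P(S) / P(T)

Step 1: Calculate P(T) using law of total probability
P(T) = P(T|S)P(S) + P(T|¬S)P(¬S)
     = 0.7248 × 0.1915 + 0.2864 × 0.8085
     = 0.13879920 + 0.23155440
     = 0.37035360

Step 2: Apply Bayes' theorem
P(S|T) = P(T|S) × P(S) / P(T)
       = 0.13879920 / 0.37035360
       = 0.3748


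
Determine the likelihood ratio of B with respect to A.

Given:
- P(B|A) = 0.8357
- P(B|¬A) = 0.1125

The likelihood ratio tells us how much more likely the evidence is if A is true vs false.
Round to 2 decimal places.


Likelihood Ratio (LR) = P(B|A) / P(B|¬A)

LR = 0.8357 / 0.1125
   = 7.43

The evidence is 7.43 times more likely if A is true than if A is false.
LR > 1, so observing B raises the odds in favor of A.


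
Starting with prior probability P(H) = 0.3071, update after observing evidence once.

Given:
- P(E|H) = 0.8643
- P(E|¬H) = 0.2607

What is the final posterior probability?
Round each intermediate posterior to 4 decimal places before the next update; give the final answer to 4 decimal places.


Sequential Bayesian updating:

Initial prior: P(H) = 0.3071

Update 1:
  P(E) = 0.8643 × 0.3071 + 0.2607 × 0.6929 = 0.26542653 + 0.18063903 = 0.44606556
  P(H|E) = 0.26542653 / 0.44606556 = 0.5950

Final posterior: 0.5950


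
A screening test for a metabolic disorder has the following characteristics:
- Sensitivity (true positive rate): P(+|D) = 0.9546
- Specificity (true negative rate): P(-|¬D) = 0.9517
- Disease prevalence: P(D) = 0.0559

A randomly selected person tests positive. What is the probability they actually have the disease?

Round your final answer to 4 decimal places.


Let D = has disease, + = positive test

Given:
- P(D) = 0.0559 (prevalence)
- P(+|D) = 0.9546 (sensitivity)
- P(-|¬D) = 0.9517 (specificity)
- P(+|¬D) = 0.0483 (false positive rate = 1 - specificity)

Step 1: Find P(+)
P(+) = P(+|D)P(D) + P(+|¬D)P(¬D)
     = 0.9546 × 0.0559 + 0.0483 × 0.9441
     = 0.05336214 + 0.04560003
     = 0.09896217

Step 2: Apply Bayes' theorem for P(D|+)
P(D|+) = P(+|D)P(D) / P(+)
       = 0.05336214 / 0.09896217
       = 0.5392


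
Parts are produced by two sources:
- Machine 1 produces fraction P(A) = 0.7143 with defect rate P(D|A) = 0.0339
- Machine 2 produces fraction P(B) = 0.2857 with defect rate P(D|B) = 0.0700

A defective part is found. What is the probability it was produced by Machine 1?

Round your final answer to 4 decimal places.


Let A = from Machine 1, D = defective

Given:
- P(A) = 0.7143, P(B) = 0.2857
- P(D|A) = 0.0339, P(D|B) = 0.0700

Step 1: Find P(D)
P(D) = P(D|A)P(A) + P(D|B)P(B)
     = 0.0339 × 0.7143 + 0.0700 × 0.2857
     = 0.02421477 + 0.01999900
     = 0.04421377

Step 2: Apply Bayes' theorem
P(A|D) = P(D|A)P(A) / P(D)
       = 0.02421477 / 0.04421377
       = 0.5477


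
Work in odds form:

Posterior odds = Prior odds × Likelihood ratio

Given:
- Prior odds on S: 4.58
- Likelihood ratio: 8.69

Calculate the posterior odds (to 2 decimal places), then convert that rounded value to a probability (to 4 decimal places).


Step 1: Calculate posterior odds
Posterior odds = Prior odds × LR
               = 4.58 × 8.69
               = 39.80

Step 2: Convert to probability
P(S|E) = Posterior odds / (1 + Posterior odds)
       = 39.80 / (1 + 39.80)
       = 39.80 / 40.80
       = 0.9755

The evidence increased P(S) from 0.8208 to 0.9755.


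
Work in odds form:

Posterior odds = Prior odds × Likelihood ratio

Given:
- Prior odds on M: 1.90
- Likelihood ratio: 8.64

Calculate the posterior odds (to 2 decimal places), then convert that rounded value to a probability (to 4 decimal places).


Step 1: Calculate posterior odds
Posterior odds = Prior odds × LR
               = 1.90 × 8.64
               = 16.42

Step 2: Convert to probability
P(M|E) = Posterior odds / (1 + Posterior odds)
       = 16.42 / (1 + 16.42)
       = 16.42 / 17.42
       = 0.9426

The evidence increased P(M) from 0.6552 to 0.9426.


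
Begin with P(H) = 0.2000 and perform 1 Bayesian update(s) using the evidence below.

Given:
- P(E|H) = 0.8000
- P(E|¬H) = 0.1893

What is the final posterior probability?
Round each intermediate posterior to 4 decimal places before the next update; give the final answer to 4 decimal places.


Sequential Bayesian updating:

Initial prior: P(H) = 0.2000

Update 1:
  P(E) = 0.8000 × 0.2000 + 0.1893 × 0.8000 = 0.16000000 + 0.15144000 = 0.31144000
  P(H|E) = 0.16000000 / 0.31144000 = 0.5137

Final posterior: 0.5137


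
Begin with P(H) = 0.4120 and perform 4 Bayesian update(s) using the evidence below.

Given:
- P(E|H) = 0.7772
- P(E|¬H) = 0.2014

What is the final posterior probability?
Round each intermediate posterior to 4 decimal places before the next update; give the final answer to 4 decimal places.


Sequential Bayesian updating:

Initial prior: P(H) = 0.4120

Update 1:
  P(E) = 0.7772 × 0.4120 + 0.2014 × 0.5880 = 0.32020640 + 0.11842320 = 0.43862960
  P(H|E) = 0.32020640 / 0.43862960 = 0.7300

Update 2:
  P(E) = 0.7772 × 0.7300 + 0.2014 × 0.2700 = 0.56735600 + 0.05437800 = 0.62173400
  P(H|E) = 0.56735600 / 0.62173400 = 0.9125

Update 3:
  P(E) = 0.7772 × 0.9125 + 0.2014 × 0.0875 = 0.70919500 + 0.01762250 = 0.72681750
  P(H|E) = 0.70919500 / 0.72681750 = 0.9758

Update 4:
  P(E) = 0.7772 × 0.9758 + 0.2014 × 0.0242 = 0.75839176 + 0.00487388 = 0.76326564
  P(H|E) = 0.75839176 / 0.76326564 = 0.9936

Final posterior: 0.9936


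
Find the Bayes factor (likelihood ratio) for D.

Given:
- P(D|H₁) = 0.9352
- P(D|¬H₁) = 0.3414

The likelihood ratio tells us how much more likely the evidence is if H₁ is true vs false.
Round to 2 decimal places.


Likelihood Ratio (LR) = P(D|H₁) / P(D|¬H₁)

LR = 0.9352 / 0.3414
   = 2.74

The evidence is 2.74 times more likely if H₁ is true than if H₁ is false.
LR > 1, so observing D raises the odds in favor of H₁.


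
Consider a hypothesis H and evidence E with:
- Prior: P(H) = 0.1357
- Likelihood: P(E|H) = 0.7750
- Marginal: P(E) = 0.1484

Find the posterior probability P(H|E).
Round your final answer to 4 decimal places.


Using Bayes' theorem:

P(H|E) = P(E|H) × P(H) / P(E)
       = 0.7750 × 0.1357 / 0.1484
       = 0.10516750 / 0.1484
       = 0.7087

The evidence strengthens our belief in H.
Prior: 0.1357 → Posterior: 0.7087


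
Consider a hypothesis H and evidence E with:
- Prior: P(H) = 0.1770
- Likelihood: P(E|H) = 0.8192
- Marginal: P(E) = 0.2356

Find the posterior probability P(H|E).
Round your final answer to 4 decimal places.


Using Bayes' theorem:

P(H|E) = P(E|H) × P(H) / P(E)
       = 0.8192 × 0.1770 / 0.2356
       = 0.14499840 / 0.2356
       = 0.6154

The evidence strengthens our belief in H.
Prior: 0.1770 → Posterior: 0.6154


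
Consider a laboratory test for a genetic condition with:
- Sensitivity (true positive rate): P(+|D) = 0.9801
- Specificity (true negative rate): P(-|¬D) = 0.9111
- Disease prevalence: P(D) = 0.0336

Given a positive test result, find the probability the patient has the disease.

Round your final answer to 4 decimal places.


Let D = has disease, + = positive test

Given:
- P(D) = 0.0336 (prevalence)
- P(+|D) = 0.9801 (sensitivity)
- P(-|¬D) = 0.9111 (specificity)
- P(+|¬D) = 0.0889 (false positive rate = 1 - specificity)

Step 1: Find P(+)
P(+) = P(+|D)P(D) + P(+|¬D)P(¬D)
     = 0.9801 × 0.0336 + 0.0889 × 0.9664
     = 0.03293136 + 0.08591296
     = 0.11884432

Step 2: Apply Bayes' theorem for P(D|+)
P(D|+) = P(+|D)P(D) / P(+)
       = 0.03293136 / 0.11884432
       = 0.2771


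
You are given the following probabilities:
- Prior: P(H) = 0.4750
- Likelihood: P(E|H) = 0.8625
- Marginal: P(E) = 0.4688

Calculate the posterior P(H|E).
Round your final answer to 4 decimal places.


Using Bayes' theorem:

P(H|E) = P(E|H) × P(H) / P(E)
       = 0.8625 × 0.4750 / 0.4688
       = 0.40968750 / 0.4688
       = 0.8739

The evidence strengthens our belief in H.
Prior: 0.4750 → Posterior: 0.8739


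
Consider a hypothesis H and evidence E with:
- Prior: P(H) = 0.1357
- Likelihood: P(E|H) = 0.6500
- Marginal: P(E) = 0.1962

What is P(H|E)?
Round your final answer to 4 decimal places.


Using Bayes' theorem:

P(H|E) = P(E|H) × P(H) / P(E)
       = 0.6500 × 0.1357 / 0.1962
       = 0.08820500 / 0.1962
       = 0.4496

The evidence strengthens our belief in H.
Prior: 0.1357 → Posterior: 0.4496


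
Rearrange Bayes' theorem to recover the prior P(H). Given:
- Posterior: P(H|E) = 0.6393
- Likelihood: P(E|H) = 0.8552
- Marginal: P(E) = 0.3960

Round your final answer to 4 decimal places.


From Bayes' theorem: P(H|E) = P(E|H) × P(H) / P(E)

Rearranging for P(H):
P(H) = P(H|E) × P(E) / P(E|H)
     = 0.6393 × 0.3960 / 0.8552
     = 0.25316280 / 0.8552
     = 0.2960
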